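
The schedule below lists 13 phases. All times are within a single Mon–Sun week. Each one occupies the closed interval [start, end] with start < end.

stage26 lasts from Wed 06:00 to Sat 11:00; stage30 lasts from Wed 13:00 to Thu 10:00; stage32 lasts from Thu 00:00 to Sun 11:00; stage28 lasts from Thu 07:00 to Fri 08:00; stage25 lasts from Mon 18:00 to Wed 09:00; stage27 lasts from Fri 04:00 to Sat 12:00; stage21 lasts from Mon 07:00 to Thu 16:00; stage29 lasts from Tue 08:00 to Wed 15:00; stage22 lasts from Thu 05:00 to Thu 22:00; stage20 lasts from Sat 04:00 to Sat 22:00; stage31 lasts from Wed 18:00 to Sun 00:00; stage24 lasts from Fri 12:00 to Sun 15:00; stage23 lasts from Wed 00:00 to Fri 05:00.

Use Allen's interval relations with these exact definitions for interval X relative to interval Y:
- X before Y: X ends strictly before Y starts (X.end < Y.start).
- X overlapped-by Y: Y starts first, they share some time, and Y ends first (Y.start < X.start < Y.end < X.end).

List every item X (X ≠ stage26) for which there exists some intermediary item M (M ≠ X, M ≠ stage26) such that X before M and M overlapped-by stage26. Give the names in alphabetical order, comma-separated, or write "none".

stage21, stage22, stage23, stage25, stage28, stage29, stage30

Target stage26 = [Wed 06:00, Sat 11:00].
Intermediaries M with M overlapped-by stage26: stage20, stage24, stage27, stage31, stage32.
Via stage20 — items with X before stage20: stage21, stage22, stage23, stage25, stage28, stage29, stage30.
Via stage24 — items with X before stage24: stage21, stage22, stage23, stage25, stage28, stage29, stage30.
Via stage27 — items with X before stage27: stage21, stage22, stage25, stage29, stage30.
Via stage31 — items with X before stage31: stage25, stage29.
Via stage32 — items with X before stage32: stage25, stage29.
Union: stage21, stage22, stage23, stage25, stage28, stage29, stage30.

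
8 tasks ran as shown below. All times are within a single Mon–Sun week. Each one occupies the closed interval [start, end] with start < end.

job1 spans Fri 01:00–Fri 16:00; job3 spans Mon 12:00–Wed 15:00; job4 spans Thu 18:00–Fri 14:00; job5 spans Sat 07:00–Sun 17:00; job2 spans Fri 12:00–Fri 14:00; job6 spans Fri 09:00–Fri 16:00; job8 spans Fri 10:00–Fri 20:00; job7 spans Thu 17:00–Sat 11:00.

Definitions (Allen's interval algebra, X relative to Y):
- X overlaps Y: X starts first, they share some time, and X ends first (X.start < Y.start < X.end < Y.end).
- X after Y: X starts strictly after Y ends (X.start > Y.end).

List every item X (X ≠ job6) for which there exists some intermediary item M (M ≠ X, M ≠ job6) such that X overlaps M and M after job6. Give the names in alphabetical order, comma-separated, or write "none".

job7

Target job6 = [Fri 09:00, Fri 16:00].
Intermediaries M with M after job6: job5.
Via job5 — items with X overlaps job5: job7.
Union: job7.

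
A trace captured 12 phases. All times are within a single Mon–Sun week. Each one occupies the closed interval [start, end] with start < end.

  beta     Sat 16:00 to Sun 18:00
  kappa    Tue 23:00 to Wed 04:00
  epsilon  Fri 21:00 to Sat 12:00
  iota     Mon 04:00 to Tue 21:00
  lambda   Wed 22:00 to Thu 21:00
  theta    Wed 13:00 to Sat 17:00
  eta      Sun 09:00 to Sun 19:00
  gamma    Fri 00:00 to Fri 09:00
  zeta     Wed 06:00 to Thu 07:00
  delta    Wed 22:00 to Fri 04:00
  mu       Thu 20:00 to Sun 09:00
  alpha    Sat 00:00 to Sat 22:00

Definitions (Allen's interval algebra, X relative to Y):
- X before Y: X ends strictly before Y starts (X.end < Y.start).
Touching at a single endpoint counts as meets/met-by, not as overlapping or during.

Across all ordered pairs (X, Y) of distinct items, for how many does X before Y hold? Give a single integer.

Checking all 132 ordered pairs for relation 'before'; matching pairs in alphabetical order:
(alpha, eta): alpha before eta ✓
(delta, alpha): delta before alpha ✓
(delta, beta): delta before beta ✓
(delta, epsilon): delta before epsilon ✓
(delta, eta): delta before eta ✓
(epsilon, beta): epsilon before beta ✓
(epsilon, eta): epsilon before eta ✓
(gamma, alpha): gamma before alpha ✓
(gamma, beta): gamma before beta ✓
(gamma, epsilon): gamma before epsilon ✓
(gamma, eta): gamma before eta ✓
(iota, alpha): iota before alpha ✓
(iota, beta): iota before beta ✓
(iota, delta): iota before delta ✓
(iota, epsilon): iota before epsilon ✓
(iota, eta): iota before eta ✓
(iota, gamma): iota before gamma ✓
(iota, kappa): iota before kappa ✓
(iota, lambda): iota before lambda ✓
(iota, mu): iota before mu ✓
(iota, theta): iota before theta ✓
(iota, zeta): iota before zeta ✓
(kappa, alpha): kappa before alpha ✓
(kappa, beta): kappa before beta ✓
... plus 20 further pairs not listed.
Count: 44.

44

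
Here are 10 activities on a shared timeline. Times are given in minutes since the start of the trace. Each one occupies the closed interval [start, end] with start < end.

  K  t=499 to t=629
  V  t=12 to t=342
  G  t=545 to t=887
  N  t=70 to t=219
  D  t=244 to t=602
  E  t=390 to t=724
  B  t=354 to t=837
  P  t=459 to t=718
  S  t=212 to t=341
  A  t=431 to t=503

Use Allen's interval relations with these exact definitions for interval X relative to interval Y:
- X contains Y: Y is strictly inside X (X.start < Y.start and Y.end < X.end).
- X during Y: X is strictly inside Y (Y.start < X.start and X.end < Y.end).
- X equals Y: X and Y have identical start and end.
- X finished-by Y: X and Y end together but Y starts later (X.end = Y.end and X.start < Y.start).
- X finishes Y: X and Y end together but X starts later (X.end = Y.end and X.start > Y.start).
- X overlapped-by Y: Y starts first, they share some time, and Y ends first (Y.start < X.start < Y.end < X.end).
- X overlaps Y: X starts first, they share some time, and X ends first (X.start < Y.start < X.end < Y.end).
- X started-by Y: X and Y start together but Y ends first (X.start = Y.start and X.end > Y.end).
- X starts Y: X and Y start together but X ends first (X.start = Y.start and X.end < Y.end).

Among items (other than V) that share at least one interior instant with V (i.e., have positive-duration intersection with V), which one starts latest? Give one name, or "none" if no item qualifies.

D

Target V = [t=12, t=342].
A [t=431, t=503] → after → excluded.
B [t=354, t=837] → after → excluded.
D [t=244, t=602] → overlapped-by → candidate.
E [t=390, t=724] → after → excluded.
G [t=545, t=887] → after → excluded.
K [t=499, t=629] → after → excluded.
N [t=70, t=219] → during → candidate.
P [t=459, t=718] → after → excluded.
S [t=212, t=341] → during → candidate.
Among candidates, latest start is t=244 → D.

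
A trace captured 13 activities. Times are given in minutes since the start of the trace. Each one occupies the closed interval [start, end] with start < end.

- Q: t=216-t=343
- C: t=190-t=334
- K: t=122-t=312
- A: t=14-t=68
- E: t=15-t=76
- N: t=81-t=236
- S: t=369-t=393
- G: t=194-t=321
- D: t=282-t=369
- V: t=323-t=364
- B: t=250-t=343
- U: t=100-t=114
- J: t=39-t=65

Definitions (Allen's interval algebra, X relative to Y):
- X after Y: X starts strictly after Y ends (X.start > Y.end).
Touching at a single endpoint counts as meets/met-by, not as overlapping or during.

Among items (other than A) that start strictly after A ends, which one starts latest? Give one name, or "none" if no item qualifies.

S

Target A = [t=14, t=68].
B [t=250, t=343] → after → candidate.
C [t=190, t=334] → after → candidate.
D [t=282, t=369] → after → candidate.
E [t=15, t=76] → overlapped-by → excluded.
G [t=194, t=321] → after → candidate.
J [t=39, t=65] → during → excluded.
K [t=122, t=312] → after → candidate.
N [t=81, t=236] → after → candidate.
Q [t=216, t=343] → after → candidate.
S [t=369, t=393] → after → candidate.
U [t=100, t=114] → after → candidate.
V [t=323, t=364] → after → candidate.
Among candidates, latest start is t=369 → S.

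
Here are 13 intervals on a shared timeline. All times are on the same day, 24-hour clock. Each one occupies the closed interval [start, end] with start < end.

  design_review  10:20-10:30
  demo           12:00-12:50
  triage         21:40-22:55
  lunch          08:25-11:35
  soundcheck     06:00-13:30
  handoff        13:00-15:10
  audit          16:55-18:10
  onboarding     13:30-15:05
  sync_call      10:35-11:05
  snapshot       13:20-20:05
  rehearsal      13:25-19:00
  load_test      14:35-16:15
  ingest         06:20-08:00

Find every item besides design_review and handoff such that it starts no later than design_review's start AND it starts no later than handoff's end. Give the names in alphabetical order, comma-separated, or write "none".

Conditions: its start is no later than design_review's start (X.start <= 10:20) AND its start is no later than handoff's end (X.start <= 15:10).
audit: start 16:55 <= 10:20? ✗; start 16:55 <= 15:10? ✗ → no.
demo: start 12:00 <= 10:20? ✗; start 12:00 <= 15:10? ✓ → no.
ingest: start 06:20 <= 10:20? ✓; start 06:20 <= 15:10? ✓ → yes.
load_test: start 14:35 <= 10:20? ✗; start 14:35 <= 15:10? ✓ → no.
lunch: start 08:25 <= 10:20? ✓; start 08:25 <= 15:10? ✓ → yes.
onboarding: start 13:30 <= 10:20? ✗; start 13:30 <= 15:10? ✓ → no.
rehearsal: start 13:25 <= 10:20? ✗; start 13:25 <= 15:10? ✓ → no.
snapshot: start 13:20 <= 10:20? ✗; start 13:20 <= 15:10? ✓ → no.
soundcheck: start 06:00 <= 10:20? ✓; start 06:00 <= 15:10? ✓ → yes.
sync_call: start 10:35 <= 10:20? ✗; start 10:35 <= 15:10? ✓ → no.
triage: start 21:40 <= 10:20? ✗; start 21:40 <= 15:10? ✗ → no.
Result: ingest, lunch, soundcheck.

ingest, lunch, soundcheck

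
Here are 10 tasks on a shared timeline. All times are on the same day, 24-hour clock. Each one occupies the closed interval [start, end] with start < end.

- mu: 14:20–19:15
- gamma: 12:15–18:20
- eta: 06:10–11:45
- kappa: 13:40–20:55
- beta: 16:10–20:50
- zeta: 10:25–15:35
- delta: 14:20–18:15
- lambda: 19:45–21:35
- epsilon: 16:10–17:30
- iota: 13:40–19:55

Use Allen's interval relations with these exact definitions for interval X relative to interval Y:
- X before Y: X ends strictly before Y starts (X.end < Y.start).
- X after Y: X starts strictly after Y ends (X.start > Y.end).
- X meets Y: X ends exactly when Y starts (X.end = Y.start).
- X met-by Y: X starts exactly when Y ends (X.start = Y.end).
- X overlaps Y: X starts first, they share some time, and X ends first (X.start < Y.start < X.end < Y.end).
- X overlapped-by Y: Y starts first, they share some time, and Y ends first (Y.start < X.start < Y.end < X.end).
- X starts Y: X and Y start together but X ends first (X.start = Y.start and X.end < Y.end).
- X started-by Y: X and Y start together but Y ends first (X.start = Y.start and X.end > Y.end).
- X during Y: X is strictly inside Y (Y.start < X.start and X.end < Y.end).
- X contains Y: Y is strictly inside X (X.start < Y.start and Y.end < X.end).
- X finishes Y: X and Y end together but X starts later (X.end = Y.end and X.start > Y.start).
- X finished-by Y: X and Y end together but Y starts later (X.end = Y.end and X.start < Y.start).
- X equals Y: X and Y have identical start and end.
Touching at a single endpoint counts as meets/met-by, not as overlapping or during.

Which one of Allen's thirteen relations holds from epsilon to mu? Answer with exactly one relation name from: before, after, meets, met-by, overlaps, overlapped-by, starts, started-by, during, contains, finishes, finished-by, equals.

during

epsilon = [16:10, 17:30]; mu = [14:20, 19:15].
Compare endpoints: epsilon.start > mu.start, epsilon.start < mu.end, epsilon.end > mu.start, epsilon.end < mu.end.
That pattern is 'during'.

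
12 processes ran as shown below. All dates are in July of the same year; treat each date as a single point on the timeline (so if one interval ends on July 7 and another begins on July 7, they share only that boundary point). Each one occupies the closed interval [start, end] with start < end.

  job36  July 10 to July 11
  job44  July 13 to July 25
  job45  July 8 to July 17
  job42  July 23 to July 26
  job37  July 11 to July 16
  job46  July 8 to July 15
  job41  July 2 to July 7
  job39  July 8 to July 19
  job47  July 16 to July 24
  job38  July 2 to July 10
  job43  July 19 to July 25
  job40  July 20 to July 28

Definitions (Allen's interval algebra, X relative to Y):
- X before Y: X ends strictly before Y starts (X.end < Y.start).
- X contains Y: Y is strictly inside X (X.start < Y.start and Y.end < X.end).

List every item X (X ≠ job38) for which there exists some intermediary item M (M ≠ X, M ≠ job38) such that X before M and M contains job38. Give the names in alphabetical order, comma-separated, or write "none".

Target job38 = [July 2, July 10].
Intermediaries M with M contains job38: none.
Union: none.

none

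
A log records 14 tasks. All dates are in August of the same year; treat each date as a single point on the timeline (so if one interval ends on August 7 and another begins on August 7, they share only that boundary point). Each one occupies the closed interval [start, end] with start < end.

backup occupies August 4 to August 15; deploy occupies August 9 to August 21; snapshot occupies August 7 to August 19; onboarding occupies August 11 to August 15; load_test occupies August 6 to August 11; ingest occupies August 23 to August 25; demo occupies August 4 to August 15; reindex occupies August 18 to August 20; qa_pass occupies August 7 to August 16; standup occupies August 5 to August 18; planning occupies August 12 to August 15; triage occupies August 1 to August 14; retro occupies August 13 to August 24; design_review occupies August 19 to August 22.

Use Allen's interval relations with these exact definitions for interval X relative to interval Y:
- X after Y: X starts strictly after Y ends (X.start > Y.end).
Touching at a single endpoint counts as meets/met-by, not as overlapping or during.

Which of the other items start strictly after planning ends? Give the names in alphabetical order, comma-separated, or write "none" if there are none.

design_review, ingest, reindex

Target planning = [August 12, August 15].
backup [August 4, August 15] → finished-by → no.
demo [August 4, August 15] → finished-by → no.
deploy [August 9, August 21] → contains → no.
design_review [August 19, August 22] → after → yes.
ingest [August 23, August 25] → after → yes.
load_test [August 6, August 11] → before → no.
onboarding [August 11, August 15] → finished-by → no.
qa_pass [August 7, August 16] → contains → no.
reindex [August 18, August 20] → after → yes.
retro [August 13, August 24] → overlapped-by → no.
snapshot [August 7, August 19] → contains → no.
standup [August 5, August 18] → contains → no.
triage [August 1, August 14] → overlaps → no.
Result: design_review, ingest, reindex.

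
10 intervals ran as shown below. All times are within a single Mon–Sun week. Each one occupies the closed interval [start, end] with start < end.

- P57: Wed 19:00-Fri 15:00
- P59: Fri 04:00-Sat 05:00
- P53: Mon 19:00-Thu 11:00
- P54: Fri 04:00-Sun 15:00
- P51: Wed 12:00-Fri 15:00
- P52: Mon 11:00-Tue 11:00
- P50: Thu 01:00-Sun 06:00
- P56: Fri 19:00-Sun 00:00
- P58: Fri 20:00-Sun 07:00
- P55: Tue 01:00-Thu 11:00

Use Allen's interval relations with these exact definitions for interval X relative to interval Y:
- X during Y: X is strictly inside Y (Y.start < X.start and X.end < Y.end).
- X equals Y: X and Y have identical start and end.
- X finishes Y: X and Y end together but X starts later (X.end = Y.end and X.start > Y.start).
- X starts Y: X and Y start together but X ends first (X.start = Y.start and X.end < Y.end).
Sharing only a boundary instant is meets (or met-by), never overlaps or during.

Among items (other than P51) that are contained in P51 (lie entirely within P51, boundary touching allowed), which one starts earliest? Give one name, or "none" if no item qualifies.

Target P51 = [Wed 12:00, Fri 15:00].
P50 [Thu 01:00, Sun 06:00] → overlapped-by → excluded.
P52 [Mon 11:00, Tue 11:00] → before → excluded.
P53 [Mon 19:00, Thu 11:00] → overlaps → excluded.
P54 [Fri 04:00, Sun 15:00] → overlapped-by → excluded.
P55 [Tue 01:00, Thu 11:00] → overlaps → excluded.
P56 [Fri 19:00, Sun 00:00] → after → excluded.
P57 [Wed 19:00, Fri 15:00] → finishes → candidate.
P58 [Fri 20:00, Sun 07:00] → after → excluded.
P59 [Fri 04:00, Sat 05:00] → overlapped-by → excluded.
Among candidates, earliest start is Wed 19:00 → P57.

P57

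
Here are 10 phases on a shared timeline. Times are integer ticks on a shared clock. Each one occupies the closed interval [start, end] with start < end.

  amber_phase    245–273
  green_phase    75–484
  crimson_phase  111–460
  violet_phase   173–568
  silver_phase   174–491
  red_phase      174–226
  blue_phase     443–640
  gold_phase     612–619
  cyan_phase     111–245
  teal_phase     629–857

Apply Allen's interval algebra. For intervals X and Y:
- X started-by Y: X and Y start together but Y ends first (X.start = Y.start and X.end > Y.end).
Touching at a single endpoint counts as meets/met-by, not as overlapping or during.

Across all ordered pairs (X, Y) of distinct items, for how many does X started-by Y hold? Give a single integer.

Checking all 90 ordered pairs for relation 'started-by'; matching pairs in alphabetical order:
(crimson_phase, cyan_phase): crimson_phase started-by cyan_phase ✓
(silver_phase, red_phase): silver_phase started-by red_phase ✓
Count: 2.

2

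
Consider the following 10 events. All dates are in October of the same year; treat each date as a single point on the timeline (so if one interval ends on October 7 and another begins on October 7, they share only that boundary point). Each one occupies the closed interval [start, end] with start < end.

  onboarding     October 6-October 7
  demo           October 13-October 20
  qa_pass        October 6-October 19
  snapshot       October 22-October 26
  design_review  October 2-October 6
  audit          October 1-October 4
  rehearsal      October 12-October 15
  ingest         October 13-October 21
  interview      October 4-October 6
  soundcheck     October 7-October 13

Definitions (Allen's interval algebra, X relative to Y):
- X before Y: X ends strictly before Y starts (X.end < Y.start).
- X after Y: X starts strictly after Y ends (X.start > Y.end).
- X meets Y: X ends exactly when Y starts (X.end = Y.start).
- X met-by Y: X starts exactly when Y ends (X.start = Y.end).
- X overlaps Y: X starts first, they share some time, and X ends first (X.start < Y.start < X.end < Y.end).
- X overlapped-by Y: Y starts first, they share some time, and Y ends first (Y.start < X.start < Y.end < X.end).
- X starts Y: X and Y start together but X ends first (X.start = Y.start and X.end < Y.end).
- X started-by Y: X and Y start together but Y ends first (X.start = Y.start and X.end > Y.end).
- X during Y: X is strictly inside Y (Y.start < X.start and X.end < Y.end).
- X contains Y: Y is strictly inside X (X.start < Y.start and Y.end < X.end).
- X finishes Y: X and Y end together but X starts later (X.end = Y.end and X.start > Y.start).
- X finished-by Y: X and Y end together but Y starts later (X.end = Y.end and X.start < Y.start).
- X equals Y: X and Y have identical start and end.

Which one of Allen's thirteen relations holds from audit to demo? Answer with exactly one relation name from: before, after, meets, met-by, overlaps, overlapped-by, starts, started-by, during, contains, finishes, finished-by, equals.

audit = [October 1, October 4]; demo = [October 13, October 20].
Compare endpoints: audit.start < demo.start, audit.start < demo.end, audit.end < demo.start, audit.end < demo.end.
That pattern is 'before'.

before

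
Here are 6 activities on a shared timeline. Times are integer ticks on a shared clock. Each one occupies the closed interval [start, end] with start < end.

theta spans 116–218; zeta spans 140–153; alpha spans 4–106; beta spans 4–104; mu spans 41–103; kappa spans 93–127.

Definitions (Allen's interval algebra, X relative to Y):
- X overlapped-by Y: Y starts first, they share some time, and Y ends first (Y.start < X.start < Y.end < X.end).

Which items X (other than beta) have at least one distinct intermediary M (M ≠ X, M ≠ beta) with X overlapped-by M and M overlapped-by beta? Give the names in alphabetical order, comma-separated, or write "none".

Target beta = [4, 104].
Intermediaries M with M overlapped-by beta: kappa.
Via kappa — items with X overlapped-by kappa: theta.
Union: theta.

theta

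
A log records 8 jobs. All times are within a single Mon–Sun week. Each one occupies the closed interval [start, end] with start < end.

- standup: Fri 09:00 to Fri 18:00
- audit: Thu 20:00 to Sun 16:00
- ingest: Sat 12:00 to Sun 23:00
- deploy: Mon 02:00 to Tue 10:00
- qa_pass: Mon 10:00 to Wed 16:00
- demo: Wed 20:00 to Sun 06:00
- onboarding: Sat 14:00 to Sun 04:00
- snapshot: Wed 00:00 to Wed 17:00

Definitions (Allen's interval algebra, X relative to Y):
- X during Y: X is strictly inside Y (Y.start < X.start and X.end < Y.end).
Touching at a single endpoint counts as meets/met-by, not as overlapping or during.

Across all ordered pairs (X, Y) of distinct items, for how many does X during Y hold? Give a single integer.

Checking all 56 ordered pairs for relation 'during'; matching pairs in alphabetical order:
(onboarding, audit): onboarding during audit ✓
(onboarding, demo): onboarding during demo ✓
(onboarding, ingest): onboarding during ingest ✓
(standup, audit): standup during audit ✓
(standup, demo): standup during demo ✓
Count: 5.

5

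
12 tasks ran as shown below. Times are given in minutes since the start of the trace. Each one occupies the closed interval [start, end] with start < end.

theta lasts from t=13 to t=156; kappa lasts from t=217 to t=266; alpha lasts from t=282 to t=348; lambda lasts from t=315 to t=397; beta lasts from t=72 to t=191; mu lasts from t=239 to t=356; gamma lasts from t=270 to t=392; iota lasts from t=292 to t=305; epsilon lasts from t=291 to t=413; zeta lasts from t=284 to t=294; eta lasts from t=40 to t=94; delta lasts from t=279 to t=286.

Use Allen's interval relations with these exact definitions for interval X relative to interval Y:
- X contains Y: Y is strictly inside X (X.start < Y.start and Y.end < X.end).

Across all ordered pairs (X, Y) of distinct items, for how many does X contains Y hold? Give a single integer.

Checking all 132 ordered pairs for relation 'contains'; matching pairs in alphabetical order:
(alpha, iota): alpha contains iota ✓
(alpha, zeta): alpha contains zeta ✓
(epsilon, iota): epsilon contains iota ✓
(epsilon, lambda): epsilon contains lambda ✓
(gamma, alpha): gamma contains alpha ✓
(gamma, delta): gamma contains delta ✓
(gamma, iota): gamma contains iota ✓
(gamma, zeta): gamma contains zeta ✓
(mu, alpha): mu contains alpha ✓
(mu, delta): mu contains delta ✓
(mu, iota): mu contains iota ✓
(mu, zeta): mu contains zeta ✓
(theta, eta): theta contains eta ✓
Count: 13.

13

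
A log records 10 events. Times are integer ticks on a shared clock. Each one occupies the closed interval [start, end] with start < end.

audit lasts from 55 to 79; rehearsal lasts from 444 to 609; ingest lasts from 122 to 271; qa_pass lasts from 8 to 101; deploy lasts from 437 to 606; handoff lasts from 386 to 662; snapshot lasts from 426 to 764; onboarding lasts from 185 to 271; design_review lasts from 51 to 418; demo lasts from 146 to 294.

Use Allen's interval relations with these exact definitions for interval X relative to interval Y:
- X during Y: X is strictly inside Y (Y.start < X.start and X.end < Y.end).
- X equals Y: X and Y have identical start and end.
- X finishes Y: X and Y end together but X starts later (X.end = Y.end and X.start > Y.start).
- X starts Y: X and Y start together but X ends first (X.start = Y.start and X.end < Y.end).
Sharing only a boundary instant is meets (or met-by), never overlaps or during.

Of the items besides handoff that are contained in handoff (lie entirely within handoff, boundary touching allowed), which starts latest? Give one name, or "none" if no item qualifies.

Target handoff = [386, 662].
audit [55, 79] → before → excluded.
demo [146, 294] → before → excluded.
deploy [437, 606] → during → candidate.
design_review [51, 418] → overlaps → excluded.
ingest [122, 271] → before → excluded.
onboarding [185, 271] → before → excluded.
qa_pass [8, 101] → before → excluded.
rehearsal [444, 609] → during → candidate.
snapshot [426, 764] → overlapped-by → excluded.
Among candidates, latest start is 444 → rehearsal.

rehearsal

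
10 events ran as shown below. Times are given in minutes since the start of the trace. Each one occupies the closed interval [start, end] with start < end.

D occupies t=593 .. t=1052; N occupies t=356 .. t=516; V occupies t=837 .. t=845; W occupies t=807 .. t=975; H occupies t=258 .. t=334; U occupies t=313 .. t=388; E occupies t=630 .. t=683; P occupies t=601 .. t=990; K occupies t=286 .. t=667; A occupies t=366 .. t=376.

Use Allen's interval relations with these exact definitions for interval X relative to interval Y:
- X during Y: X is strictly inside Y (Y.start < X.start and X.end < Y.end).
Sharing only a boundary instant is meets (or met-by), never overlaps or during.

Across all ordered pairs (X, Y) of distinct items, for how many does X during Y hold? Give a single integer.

13

Checking all 90 ordered pairs for relation 'during'; matching pairs in alphabetical order:
(A, K): A during K ✓
(A, N): A during N ✓
(A, U): A during U ✓
(E, D): E during D ✓
(E, P): E during P ✓
(N, K): N during K ✓
(P, D): P during D ✓
(U, K): U during K ✓
(V, D): V during D ✓
(V, P): V during P ✓
(V, W): V during W ✓
(W, D): W during D ✓
(W, P): W during P ✓
Count: 13.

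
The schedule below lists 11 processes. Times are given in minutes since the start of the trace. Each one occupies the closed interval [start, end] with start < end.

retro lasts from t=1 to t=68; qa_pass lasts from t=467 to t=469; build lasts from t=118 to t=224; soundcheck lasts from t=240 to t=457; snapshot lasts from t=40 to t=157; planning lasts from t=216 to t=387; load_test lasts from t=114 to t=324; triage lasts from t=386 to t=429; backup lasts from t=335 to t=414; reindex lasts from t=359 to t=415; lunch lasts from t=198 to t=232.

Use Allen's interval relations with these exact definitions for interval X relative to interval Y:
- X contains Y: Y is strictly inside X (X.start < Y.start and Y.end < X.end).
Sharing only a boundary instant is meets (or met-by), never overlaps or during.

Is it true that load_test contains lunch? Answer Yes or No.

Yes

load_test = [t=114, t=324], lunch = [t=198, t=232].
Actual relation of load_test to lunch: contains.
Asked whether 'contains' holds → Yes.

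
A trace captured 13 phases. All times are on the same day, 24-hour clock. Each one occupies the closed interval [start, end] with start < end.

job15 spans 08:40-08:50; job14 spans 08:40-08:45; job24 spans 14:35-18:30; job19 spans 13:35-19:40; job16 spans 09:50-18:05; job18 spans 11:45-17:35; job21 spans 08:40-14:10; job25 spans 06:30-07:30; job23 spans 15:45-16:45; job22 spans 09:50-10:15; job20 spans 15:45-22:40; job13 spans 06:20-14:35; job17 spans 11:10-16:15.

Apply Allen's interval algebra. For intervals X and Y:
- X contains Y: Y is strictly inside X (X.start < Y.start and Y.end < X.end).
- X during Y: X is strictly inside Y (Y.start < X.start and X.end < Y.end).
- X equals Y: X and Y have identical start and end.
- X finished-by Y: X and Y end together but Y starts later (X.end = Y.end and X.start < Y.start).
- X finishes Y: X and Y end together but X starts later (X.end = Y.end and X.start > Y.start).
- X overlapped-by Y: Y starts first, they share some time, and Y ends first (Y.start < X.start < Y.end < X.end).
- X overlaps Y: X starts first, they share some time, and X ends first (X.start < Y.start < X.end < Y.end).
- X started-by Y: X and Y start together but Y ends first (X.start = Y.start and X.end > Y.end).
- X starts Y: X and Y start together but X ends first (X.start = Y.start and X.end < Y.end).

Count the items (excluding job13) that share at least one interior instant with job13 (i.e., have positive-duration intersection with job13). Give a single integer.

9

Target job13 = [06:20, 14:35].
job14 [08:40, 08:45] → during → counts.
job15 [08:40, 08:50] → during → counts.
job16 [09:50, 18:05] → overlapped-by → counts.
job17 [11:10, 16:15] → overlapped-by → counts.
job18 [11:45, 17:35] → overlapped-by → counts.
job19 [13:35, 19:40] → overlapped-by → counts.
job20 [15:45, 22:40] → after → no.
job21 [08:40, 14:10] → during → counts.
job22 [09:50, 10:15] → during → counts.
job23 [15:45, 16:45] → after → no.
job24 [14:35, 18:30] → met-by → no.
job25 [06:30, 07:30] → during → counts.
Total: 9.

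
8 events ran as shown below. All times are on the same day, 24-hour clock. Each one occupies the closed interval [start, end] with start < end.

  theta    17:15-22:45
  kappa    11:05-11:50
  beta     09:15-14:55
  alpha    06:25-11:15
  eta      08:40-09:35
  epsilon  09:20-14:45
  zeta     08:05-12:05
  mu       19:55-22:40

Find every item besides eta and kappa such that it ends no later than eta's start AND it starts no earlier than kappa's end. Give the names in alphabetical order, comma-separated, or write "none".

none

Conditions: its end is no later than eta's start (X.end <= 08:40) AND its start is no earlier than kappa's end (X.start >= 11:50).
alpha: end 11:15 <= 08:40? ✗; start 06:25 >= 11:50? ✗ → no.
beta: end 14:55 <= 08:40? ✗; start 09:15 >= 11:50? ✗ → no.
epsilon: end 14:45 <= 08:40? ✗; start 09:20 >= 11:50? ✗ → no.
mu: end 22:40 <= 08:40? ✗; start 19:55 >= 11:50? ✓ → no.
theta: end 22:45 <= 08:40? ✗; start 17:15 >= 11:50? ✓ → no.
zeta: end 12:05 <= 08:40? ✗; start 08:05 >= 11:50? ✗ → no.
Result: none.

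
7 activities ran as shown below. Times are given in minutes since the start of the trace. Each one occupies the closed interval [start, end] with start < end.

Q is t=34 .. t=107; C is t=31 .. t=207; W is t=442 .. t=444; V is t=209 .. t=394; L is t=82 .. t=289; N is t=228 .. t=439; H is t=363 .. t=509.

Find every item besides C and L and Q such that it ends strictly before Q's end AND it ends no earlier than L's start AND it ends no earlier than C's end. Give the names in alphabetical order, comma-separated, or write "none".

Conditions: its end is strictly before Q's end (X.end < t=107) AND its end is no earlier than L's start (X.end >= t=82) AND its end is no earlier than C's end (X.end >= t=207).
H: end t=509 < t=107? ✗; end t=509 >= t=82? ✓; end t=509 >= t=207? ✓ → no.
N: end t=439 < t=107? ✗; end t=439 >= t=82? ✓; end t=439 >= t=207? ✓ → no.
V: end t=394 < t=107? ✗; end t=394 >= t=82? ✓; end t=394 >= t=207? ✓ → no.
W: end t=444 < t=107? ✗; end t=444 >= t=82? ✓; end t=444 >= t=207? ✓ → no.
Result: none.

none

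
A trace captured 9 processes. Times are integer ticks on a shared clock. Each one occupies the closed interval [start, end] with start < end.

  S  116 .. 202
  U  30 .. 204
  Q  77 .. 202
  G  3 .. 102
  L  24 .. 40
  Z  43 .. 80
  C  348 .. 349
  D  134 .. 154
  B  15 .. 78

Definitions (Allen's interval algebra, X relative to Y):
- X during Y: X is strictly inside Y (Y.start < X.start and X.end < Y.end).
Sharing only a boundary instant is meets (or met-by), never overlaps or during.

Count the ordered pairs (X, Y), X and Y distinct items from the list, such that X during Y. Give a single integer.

Checking all 72 ordered pairs for relation 'during'; matching pairs in alphabetical order:
(B, G): B during G ✓
(D, Q): D during Q ✓
(D, S): D during S ✓
(D, U): D during U ✓
(L, B): L during B ✓
(L, G): L during G ✓
(Q, U): Q during U ✓
(S, U): S during U ✓
(Z, G): Z during G ✓
(Z, U): Z during U ✓
Count: 10.

10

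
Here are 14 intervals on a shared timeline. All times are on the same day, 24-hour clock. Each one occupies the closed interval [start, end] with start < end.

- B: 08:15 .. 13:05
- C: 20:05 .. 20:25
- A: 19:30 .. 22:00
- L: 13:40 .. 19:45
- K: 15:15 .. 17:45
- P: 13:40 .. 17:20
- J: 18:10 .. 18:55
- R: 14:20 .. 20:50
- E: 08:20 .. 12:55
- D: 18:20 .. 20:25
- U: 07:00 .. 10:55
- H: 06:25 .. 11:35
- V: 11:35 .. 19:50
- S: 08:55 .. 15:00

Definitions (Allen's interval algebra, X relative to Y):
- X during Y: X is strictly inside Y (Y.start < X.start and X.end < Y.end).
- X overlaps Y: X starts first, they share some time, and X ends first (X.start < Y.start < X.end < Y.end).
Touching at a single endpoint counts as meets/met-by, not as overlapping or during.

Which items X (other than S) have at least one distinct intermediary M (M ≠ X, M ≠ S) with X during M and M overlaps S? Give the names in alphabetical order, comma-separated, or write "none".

E, U

Target S = [08:55, 15:00].
Intermediaries M with M overlaps S: B, E, H, U.
Via B — items with X during B: E.
Via E — items with X during E: none.
Via H — items with X during H: U.
Via U — items with X during U: none.
Union: E, U.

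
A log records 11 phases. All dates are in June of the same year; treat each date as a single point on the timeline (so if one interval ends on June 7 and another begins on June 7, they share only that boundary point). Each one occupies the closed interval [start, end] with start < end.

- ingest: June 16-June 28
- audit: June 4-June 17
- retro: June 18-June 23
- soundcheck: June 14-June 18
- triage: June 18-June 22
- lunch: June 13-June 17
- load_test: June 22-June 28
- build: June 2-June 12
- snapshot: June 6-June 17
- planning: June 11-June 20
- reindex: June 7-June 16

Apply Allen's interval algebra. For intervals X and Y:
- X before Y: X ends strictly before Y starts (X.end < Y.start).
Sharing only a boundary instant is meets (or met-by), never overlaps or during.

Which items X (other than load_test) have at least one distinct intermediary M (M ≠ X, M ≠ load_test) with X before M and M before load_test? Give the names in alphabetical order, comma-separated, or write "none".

Target load_test = [June 22, June 28].
Intermediaries M with M before load_test: audit, build, lunch, planning, reindex, snapshot, soundcheck.
Via audit — items with X before audit: none.
Via build — items with X before build: none.
Via lunch — items with X before lunch: build.
Via planning — items with X before planning: none.
Via reindex — items with X before reindex: none.
Via snapshot — items with X before snapshot: none.
Via soundcheck — items with X before soundcheck: build.
Union: build.

build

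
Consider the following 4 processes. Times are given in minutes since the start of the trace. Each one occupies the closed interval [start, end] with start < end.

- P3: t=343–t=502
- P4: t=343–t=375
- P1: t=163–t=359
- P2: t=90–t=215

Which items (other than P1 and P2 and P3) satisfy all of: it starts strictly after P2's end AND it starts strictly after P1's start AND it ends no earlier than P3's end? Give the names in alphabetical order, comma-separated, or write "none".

none

Conditions: its start is strictly after P2's end (X.start > t=215) AND its start is strictly after P1's start (X.start > t=163) AND its end is no earlier than P3's end (X.end >= t=502).
P4: start t=343 > t=215? ✓; start t=343 > t=163? ✓; end t=375 >= t=502? ✗ → no.
Result: none.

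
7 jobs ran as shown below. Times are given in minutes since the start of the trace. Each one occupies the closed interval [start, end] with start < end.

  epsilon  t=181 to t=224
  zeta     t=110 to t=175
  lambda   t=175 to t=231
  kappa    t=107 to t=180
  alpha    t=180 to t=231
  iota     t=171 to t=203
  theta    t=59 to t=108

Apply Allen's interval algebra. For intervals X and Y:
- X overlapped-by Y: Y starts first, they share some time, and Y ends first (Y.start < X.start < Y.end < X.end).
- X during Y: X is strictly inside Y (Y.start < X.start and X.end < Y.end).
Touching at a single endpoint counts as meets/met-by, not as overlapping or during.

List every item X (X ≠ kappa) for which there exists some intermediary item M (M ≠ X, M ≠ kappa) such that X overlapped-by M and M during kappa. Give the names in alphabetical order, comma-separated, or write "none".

Target kappa = [t=107, t=180].
Intermediaries M with M during kappa: zeta.
Via zeta — items with X overlapped-by zeta: iota.
Union: iota.

iota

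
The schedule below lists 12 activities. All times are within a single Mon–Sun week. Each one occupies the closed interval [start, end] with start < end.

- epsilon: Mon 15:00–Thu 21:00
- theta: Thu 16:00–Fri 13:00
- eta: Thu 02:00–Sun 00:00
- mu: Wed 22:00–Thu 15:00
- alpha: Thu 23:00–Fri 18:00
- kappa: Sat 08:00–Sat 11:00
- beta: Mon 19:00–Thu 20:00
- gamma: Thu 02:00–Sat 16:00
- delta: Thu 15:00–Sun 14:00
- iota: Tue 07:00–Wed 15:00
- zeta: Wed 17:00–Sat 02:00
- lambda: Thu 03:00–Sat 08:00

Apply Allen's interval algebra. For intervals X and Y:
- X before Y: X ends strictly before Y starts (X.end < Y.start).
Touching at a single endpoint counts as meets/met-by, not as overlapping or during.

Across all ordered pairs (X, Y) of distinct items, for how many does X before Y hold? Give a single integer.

Checking all 132 ordered pairs for relation 'before'; matching pairs in alphabetical order:
(alpha, kappa): alpha before kappa ✓
(beta, alpha): beta before alpha ✓
(beta, kappa): beta before kappa ✓
(epsilon, alpha): epsilon before alpha ✓
(epsilon, kappa): epsilon before kappa ✓
(iota, alpha): iota before alpha ✓
(iota, delta): iota before delta ✓
(iota, eta): iota before eta ✓
(iota, gamma): iota before gamma ✓
(iota, kappa): iota before kappa ✓
(iota, lambda): iota before lambda ✓
(iota, mu): iota before mu ✓
(iota, theta): iota before theta ✓
(iota, zeta): iota before zeta ✓
(mu, alpha): mu before alpha ✓
(mu, kappa): mu before kappa ✓
(mu, theta): mu before theta ✓
(theta, kappa): theta before kappa ✓
(zeta, kappa): zeta before kappa ✓
Count: 19.

19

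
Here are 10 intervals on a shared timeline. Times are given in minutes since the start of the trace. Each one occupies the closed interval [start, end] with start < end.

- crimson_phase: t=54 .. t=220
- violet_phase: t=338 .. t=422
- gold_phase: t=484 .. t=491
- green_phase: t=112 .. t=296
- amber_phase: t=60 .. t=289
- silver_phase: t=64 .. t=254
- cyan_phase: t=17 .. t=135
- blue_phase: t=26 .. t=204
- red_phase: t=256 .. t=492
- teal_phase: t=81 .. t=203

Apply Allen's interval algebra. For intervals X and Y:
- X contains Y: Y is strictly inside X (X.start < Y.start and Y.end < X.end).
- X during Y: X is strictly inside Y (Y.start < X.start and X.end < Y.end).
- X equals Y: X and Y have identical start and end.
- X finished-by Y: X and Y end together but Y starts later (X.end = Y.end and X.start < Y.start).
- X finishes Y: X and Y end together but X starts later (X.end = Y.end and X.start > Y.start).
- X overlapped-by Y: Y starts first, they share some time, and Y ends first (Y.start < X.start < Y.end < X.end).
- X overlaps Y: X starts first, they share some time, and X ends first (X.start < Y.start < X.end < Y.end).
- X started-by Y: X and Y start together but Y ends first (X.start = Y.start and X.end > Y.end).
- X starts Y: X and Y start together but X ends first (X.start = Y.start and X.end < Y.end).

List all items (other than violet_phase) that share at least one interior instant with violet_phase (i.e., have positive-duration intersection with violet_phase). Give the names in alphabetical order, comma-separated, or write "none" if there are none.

red_phase

Target violet_phase = [t=338, t=422].
amber_phase [t=60, t=289] → before → no.
blue_phase [t=26, t=204] → before → no.
crimson_phase [t=54, t=220] → before → no.
cyan_phase [t=17, t=135] → before → no.
gold_phase [t=484, t=491] → after → no.
green_phase [t=112, t=296] → before → no.
red_phase [t=256, t=492] → contains → yes.
silver_phase [t=64, t=254] → before → no.
teal_phase [t=81, t=203] → before → no.
Result: red_phase.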